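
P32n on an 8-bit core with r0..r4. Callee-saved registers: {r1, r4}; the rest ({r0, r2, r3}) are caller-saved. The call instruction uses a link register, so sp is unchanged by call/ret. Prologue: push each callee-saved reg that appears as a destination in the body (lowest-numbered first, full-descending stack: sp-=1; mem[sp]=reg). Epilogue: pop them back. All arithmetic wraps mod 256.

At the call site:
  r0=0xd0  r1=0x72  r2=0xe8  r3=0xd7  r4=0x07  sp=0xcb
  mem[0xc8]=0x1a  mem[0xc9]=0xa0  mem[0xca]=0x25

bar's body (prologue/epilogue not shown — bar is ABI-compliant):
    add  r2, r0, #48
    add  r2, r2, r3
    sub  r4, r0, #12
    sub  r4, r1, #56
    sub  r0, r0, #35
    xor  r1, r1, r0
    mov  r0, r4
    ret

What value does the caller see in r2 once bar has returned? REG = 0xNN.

REG = 0xd7

prologue: push r1 → mem[0xca]=0x72, sp=0xca
prologue: push r4 → mem[0xc9]=0x07, sp=0xc9
body[0] add  r2, r0, #48 → r2=0x00
body[1] add  r2, r2, r3 → r2=0xd7
body[2] sub  r4, r0, #12 → r4=0xc4
body[3] sub  r4, r1, #56 → r4=0x3a
body[4] sub  r0, r0, #35 → r0=0xad
body[5] xor  r1, r1, r0 → r1=0xdf
body[6] mov  r0, r4 → r0=0x3a
epilogue: pop r4=0x07, sp=0xca
epilogue: pop r1=0x72, sp=0xcb
r2 is caller-saved → body value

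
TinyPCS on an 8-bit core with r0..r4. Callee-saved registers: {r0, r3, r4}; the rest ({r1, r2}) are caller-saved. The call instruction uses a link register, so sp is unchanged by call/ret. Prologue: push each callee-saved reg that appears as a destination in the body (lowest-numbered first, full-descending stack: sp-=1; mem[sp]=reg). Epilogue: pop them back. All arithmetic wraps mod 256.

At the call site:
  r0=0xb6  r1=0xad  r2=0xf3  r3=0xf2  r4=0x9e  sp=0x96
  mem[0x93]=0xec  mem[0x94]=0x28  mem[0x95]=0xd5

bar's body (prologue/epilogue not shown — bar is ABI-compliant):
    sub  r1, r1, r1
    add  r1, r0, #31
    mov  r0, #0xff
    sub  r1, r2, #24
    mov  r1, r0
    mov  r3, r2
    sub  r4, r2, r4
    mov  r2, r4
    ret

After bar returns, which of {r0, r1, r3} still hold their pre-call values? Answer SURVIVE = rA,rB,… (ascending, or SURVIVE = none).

SURVIVE = r0,r3

prologue: push r0 → mem[0x95]=0xb6, sp=0x95
prologue: push r3 → mem[0x94]=0xf2, sp=0x94
prologue: push r4 → mem[0x93]=0x9e, sp=0x93
body[0] sub  r1, r1, r1 → r1=0x00
body[1] add  r1, r0, #31 → r1=0xd5
body[2] mov  r0, #0xff → r0=0xff
body[3] sub  r1, r2, #24 → r1=0xdb
body[4] mov  r1, r0 → r1=0xff
body[5] mov  r3, r2 → r3=0xf3
body[6] sub  r4, r2, r4 → r4=0x55
body[7] mov  r2, r4 → r2=0x55
epilogue: pop r4=0x9e, sp=0x94
epilogue: pop r3=0xf2, sp=0x95
epilogue: pop r0=0xb6, sp=0x96
r0: callee-saved, written=True
r1: caller-saved, written=True
r3: callee-saved, written=True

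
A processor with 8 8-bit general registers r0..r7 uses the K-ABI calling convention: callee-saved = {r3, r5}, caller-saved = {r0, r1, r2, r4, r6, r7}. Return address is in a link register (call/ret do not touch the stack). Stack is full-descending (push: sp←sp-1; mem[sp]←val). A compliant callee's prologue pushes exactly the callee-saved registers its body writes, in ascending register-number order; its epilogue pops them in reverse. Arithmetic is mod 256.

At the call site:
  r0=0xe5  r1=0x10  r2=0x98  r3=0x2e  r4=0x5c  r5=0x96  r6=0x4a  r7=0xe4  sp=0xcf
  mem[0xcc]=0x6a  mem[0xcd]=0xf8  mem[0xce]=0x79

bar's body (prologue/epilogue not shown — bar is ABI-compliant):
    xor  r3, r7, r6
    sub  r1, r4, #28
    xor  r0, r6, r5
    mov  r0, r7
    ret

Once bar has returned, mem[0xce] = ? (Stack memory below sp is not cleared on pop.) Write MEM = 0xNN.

prologue: push r3 -> mem[0xce]=0x2e, sp=0xce
body[0] xor  r3, r7, r6 -> r3=0xae
body[1] sub  r1, r4, #28 -> r1=0x40
body[2] xor  r0, r6, r5 -> r0=0xdc
body[3] mov  r0, r7 -> r0=0xe4
epilogue: pop r3=0x2e, sp=0xcf
prologue pushed ['r3'] at ['0xce']

MEM = 0x2e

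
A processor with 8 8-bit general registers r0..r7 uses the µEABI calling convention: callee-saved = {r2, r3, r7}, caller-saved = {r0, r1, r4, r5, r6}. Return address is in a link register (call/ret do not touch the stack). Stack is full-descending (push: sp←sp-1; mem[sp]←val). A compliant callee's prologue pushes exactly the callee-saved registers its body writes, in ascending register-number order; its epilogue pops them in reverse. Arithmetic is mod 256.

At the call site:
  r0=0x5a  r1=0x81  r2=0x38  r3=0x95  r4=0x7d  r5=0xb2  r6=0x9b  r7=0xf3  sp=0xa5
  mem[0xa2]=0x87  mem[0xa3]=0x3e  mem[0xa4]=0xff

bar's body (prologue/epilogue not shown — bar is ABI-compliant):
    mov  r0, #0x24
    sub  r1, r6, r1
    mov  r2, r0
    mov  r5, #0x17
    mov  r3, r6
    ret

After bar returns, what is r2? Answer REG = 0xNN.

prologue: push r2 → mem[0xa4]=0x38, sp=0xa4
prologue: push r3 → mem[0xa3]=0x95, sp=0xa3
body[0] mov  r0, #0x24 → r0=0x24
body[1] sub  r1, r6, r1 → r1=0x1a
body[2] mov  r2, r0 → r2=0x24
body[3] mov  r5, #0x17 → r5=0x17
body[4] mov  r3, r6 → r3=0x9b
epilogue: pop r3=0x95, sp=0xa4
epilogue: pop r2=0x38, sp=0xa5
r2 is callee-saved → restored

REG = 0x38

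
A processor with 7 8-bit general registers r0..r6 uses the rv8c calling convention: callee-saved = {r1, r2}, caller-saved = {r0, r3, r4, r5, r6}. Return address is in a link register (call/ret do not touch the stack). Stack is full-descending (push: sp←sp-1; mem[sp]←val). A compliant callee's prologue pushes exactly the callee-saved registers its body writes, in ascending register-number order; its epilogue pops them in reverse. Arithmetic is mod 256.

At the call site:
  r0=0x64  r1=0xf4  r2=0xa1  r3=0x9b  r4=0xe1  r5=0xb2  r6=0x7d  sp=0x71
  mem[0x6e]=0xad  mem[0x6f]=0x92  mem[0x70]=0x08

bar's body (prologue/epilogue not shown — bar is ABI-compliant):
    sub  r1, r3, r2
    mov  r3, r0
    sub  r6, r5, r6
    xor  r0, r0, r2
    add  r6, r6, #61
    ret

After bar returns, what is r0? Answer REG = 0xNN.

prologue: push r1 -> mem[0x70]=0xf4, sp=0x70
body[0] sub  r1, r3, r2 -> r1=0xfa
body[1] mov  r3, r0 -> r3=0x64
body[2] sub  r6, r5, r6 -> r6=0x35
body[3] xor  r0, r0, r2 -> r0=0xc5
body[4] add  r6, r6, #61 -> r6=0x72
epilogue: pop r1=0xf4, sp=0x71
r0 is caller-saved -> body value

REG = 0xc5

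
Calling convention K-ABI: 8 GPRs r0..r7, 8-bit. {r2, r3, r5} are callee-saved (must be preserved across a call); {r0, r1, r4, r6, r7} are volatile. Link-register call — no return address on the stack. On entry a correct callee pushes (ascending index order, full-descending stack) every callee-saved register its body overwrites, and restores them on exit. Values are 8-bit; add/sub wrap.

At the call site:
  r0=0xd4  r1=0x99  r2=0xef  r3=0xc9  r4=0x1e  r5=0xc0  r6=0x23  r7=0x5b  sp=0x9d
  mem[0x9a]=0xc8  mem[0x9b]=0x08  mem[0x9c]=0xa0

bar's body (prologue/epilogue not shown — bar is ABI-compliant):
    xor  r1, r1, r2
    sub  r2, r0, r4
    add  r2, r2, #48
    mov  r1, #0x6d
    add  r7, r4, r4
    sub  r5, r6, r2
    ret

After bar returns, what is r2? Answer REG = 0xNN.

REG = 0xef

prologue: push r2 -> mem[0x9c]=0xef, sp=0x9c
prologue: push r5 -> mem[0x9b]=0xc0, sp=0x9b
body[0] xor  r1, r1, r2 -> r1=0x76
body[1] sub  r2, r0, r4 -> r2=0xb6
body[2] add  r2, r2, #48 -> r2=0xe6
body[3] mov  r1, #0x6d -> r1=0x6d
body[4] add  r7, r4, r4 -> r7=0x3c
body[5] sub  r5, r6, r2 -> r5=0x3d
epilogue: pop r5=0xc0, sp=0x9c
epilogue: pop r2=0xef, sp=0x9d
r2 is callee-saved -> restored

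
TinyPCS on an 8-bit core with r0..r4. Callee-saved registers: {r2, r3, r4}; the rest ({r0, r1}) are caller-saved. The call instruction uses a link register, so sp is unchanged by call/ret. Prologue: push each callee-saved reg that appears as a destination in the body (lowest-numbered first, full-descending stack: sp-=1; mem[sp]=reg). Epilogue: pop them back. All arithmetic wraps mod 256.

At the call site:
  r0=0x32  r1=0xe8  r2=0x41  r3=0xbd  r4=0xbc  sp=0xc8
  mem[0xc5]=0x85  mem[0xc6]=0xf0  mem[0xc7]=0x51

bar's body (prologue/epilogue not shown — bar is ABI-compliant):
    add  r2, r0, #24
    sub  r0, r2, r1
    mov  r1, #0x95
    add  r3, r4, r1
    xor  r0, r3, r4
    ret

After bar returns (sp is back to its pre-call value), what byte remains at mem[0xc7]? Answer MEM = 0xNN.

prologue: push r2 -> mem[0xc7]=0x41, sp=0xc7
prologue: push r3 -> mem[0xc6]=0xbd, sp=0xc6
body[0] add  r2, r0, #24 -> r2=0x4a
body[1] sub  r0, r2, r1 -> r0=0x62
body[2] mov  r1, #0x95 -> r1=0x95
body[3] add  r3, r4, r1 -> r3=0x51
body[4] xor  r0, r3, r4 -> r0=0xed
epilogue: pop r3=0xbd, sp=0xc7
epilogue: pop r2=0x41, sp=0xc8
prologue pushed ['r2', 'r3'] at ['0xc7', '0xc6']

MEM = 0x41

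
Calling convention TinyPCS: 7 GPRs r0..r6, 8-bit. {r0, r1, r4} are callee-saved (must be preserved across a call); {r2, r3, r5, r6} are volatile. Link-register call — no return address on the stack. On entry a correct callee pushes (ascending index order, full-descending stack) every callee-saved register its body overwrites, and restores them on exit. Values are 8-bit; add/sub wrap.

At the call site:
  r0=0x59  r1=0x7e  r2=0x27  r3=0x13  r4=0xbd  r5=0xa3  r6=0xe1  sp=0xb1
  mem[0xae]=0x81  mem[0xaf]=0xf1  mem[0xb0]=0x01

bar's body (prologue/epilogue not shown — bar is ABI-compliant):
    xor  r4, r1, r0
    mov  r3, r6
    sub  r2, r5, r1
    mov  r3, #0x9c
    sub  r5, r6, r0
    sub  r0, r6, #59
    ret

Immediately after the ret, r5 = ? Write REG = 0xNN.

REG = 0x88

prologue: push r0 -> mem[0xb0]=0x59, sp=0xb0
prologue: push r4 -> mem[0xaf]=0xbd, sp=0xaf
body[0] xor  r4, r1, r0 -> r4=0x27
body[1] mov  r3, r6 -> r3=0xe1
body[2] sub  r2, r5, r1 -> r2=0x25
body[3] mov  r3, #0x9c -> r3=0x9c
body[4] sub  r5, r6, r0 -> r5=0x88
body[5] sub  r0, r6, #59 -> r0=0xa6
epilogue: pop r4=0xbd, sp=0xb0
epilogue: pop r0=0x59, sp=0xb1
r5 is caller-saved -> body value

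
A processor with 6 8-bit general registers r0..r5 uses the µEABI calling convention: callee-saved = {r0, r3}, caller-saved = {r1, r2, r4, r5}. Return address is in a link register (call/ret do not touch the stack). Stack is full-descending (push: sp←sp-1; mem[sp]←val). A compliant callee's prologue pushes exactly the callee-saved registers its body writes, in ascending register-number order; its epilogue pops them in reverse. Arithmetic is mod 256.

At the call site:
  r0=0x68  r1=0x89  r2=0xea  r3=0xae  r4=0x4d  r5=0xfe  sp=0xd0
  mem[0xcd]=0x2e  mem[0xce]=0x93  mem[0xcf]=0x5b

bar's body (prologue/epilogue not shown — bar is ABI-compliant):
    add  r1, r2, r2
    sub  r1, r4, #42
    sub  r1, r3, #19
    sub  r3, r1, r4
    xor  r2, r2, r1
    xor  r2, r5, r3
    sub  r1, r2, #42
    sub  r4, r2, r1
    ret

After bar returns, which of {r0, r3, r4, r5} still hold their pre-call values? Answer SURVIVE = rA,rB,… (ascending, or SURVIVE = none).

prologue: push r3 → mem[0xcf]=0xae, sp=0xcf
body[0] add  r1, r2, r2 → r1=0xd4
body[1] sub  r1, r4, #42 → r1=0x23
body[2] sub  r1, r3, #19 → r1=0x9b
body[3] sub  r3, r1, r4 → r3=0x4e
body[4] xor  r2, r2, r1 → r2=0x71
body[5] xor  r2, r5, r3 → r2=0xb0
body[6] sub  r1, r2, #42 → r1=0x86
body[7] sub  r4, r2, r1 → r4=0x2a
epilogue: pop r3=0xae, sp=0xd0
r0: callee-saved, written=False
r3: callee-saved, written=True
r4: caller-saved, written=True
r5: caller-saved, written=False

SURVIVE = r0,r3,r5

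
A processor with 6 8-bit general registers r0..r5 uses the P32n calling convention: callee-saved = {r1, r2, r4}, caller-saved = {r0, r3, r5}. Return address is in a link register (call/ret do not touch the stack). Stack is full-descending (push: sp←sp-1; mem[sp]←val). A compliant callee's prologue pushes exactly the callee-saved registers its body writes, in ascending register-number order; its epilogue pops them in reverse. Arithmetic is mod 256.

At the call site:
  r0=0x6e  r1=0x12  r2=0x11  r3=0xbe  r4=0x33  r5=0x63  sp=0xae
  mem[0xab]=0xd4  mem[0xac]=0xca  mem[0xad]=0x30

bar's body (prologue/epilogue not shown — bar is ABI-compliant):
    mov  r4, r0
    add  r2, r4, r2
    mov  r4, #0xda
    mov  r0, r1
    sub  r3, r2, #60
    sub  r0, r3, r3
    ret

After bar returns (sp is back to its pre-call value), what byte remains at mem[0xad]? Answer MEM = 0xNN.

prologue: push r2 → mem[0xad]=0x11, sp=0xad
prologue: push r4 → mem[0xac]=0x33, sp=0xac
body[0] mov  r4, r0 → r4=0x6e
body[1] add  r2, r4, r2 → r2=0x7f
body[2] mov  r4, #0xda → r4=0xda
body[3] mov  r0, r1 → r0=0x12
body[4] sub  r3, r2, #60 → r3=0x43
body[5] sub  r0, r3, r3 → r0=0x00
epilogue: pop r4=0x33, sp=0xad
epilogue: pop r2=0x11, sp=0xae
prologue pushed ['r2', 'r4'] at ['0xad', '0xac']

MEM = 0x11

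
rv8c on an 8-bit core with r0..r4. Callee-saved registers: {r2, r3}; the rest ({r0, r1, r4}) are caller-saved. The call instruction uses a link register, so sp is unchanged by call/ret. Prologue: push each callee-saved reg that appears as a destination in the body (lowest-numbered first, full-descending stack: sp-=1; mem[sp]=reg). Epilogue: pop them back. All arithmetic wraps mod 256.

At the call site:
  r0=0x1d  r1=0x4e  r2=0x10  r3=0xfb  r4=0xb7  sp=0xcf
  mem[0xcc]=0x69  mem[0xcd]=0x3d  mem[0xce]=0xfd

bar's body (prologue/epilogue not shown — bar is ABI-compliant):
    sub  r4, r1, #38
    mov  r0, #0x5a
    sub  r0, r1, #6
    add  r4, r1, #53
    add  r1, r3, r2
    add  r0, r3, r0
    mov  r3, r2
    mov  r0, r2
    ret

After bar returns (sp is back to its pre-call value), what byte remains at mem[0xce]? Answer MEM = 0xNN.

prologue: push r3 -> mem[0xce]=0xfb, sp=0xce
body[0] sub  r4, r1, #38 -> r4=0x28
body[1] mov  r0, #0x5a -> r0=0x5a
body[2] sub  r0, r1, #6 -> r0=0x48
body[3] add  r4, r1, #53 -> r4=0x83
body[4] add  r1, r3, r2 -> r1=0x0b
body[5] add  r0, r3, r0 -> r0=0x43
body[6] mov  r3, r2 -> r3=0x10
body[7] mov  r0, r2 -> r0=0x10
epilogue: pop r3=0xfb, sp=0xcf
prologue pushed ['r3'] at ['0xce']

MEM = 0xfb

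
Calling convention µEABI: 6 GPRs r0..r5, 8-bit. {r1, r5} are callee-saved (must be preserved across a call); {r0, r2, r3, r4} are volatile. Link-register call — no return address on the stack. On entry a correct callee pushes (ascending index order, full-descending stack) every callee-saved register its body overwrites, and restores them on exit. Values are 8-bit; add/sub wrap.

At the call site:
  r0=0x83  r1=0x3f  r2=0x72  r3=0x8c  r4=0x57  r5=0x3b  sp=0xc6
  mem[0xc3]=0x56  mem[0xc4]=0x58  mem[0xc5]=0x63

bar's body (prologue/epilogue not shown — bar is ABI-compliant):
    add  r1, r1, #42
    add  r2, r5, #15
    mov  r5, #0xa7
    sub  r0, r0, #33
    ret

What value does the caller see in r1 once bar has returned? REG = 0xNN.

REG = 0x3f

prologue: push r1 → mem[0xc5]=0x3f, sp=0xc5
prologue: push r5 → mem[0xc4]=0x3b, sp=0xc4
body[0] add  r1, r1, #42 → r1=0x69
body[1] add  r2, r5, #15 → r2=0x4a
body[2] mov  r5, #0xa7 → r5=0xa7
body[3] sub  r0, r0, #33 → r0=0x62
epilogue: pop r5=0x3b, sp=0xc5
epilogue: pop r1=0x3f, sp=0xc6
r1 is callee-saved → restored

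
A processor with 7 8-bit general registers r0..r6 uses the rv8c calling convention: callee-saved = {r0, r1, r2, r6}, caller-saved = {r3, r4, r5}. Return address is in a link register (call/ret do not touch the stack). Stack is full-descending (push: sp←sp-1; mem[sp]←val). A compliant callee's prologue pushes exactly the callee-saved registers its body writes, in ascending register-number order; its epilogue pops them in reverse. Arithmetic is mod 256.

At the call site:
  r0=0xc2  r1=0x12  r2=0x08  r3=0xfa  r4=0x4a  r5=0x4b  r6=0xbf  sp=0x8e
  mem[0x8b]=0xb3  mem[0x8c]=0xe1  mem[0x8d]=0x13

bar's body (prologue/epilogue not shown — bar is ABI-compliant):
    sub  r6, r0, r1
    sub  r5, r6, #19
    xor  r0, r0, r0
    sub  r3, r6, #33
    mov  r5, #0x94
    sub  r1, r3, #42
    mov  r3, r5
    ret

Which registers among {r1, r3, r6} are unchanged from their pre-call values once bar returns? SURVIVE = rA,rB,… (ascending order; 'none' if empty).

prologue: push r0 -> mem[0x8d]=0xc2, sp=0x8d
prologue: push r1 -> mem[0x8c]=0x12, sp=0x8c
prologue: push r6 -> mem[0x8b]=0xbf, sp=0x8b
body[0] sub  r6, r0, r1 -> r6=0xb0
body[1] sub  r5, r6, #19 -> r5=0x9d
body[2] xor  r0, r0, r0 -> r0=0x00
body[3] sub  r3, r6, #33 -> r3=0x8f
body[4] mov  r5, #0x94 -> r5=0x94
body[5] sub  r1, r3, #42 -> r1=0x65
body[6] mov  r3, r5 -> r3=0x94
epilogue: pop r6=0xbf, sp=0x8c
epilogue: pop r1=0x12, sp=0x8d
epilogue: pop r0=0xc2, sp=0x8e
r1: callee-saved, written=True
r3: caller-saved, written=True
r6: callee-saved, written=True

SURVIVE = r1,r6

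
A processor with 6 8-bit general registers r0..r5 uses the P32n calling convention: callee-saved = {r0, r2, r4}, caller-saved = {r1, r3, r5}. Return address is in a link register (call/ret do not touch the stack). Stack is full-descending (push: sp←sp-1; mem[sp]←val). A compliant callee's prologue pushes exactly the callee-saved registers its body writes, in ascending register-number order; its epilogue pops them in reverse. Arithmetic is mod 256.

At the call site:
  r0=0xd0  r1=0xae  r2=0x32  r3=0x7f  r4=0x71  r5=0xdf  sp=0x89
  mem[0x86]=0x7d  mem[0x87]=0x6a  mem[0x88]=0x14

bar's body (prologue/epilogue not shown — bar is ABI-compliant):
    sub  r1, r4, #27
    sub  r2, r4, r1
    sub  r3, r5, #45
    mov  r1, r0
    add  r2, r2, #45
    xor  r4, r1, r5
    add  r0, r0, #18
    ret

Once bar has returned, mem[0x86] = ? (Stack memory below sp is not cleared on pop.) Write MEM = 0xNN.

prologue: push r0 -> mem[0x88]=0xd0, sp=0x88
prologue: push r2 -> mem[0x87]=0x32, sp=0x87
prologue: push r4 -> mem[0x86]=0x71, sp=0x86
body[0] sub  r1, r4, #27 -> r1=0x56
body[1] sub  r2, r4, r1 -> r2=0x1b
body[2] sub  r3, r5, #45 -> r3=0xb2
body[3] mov  r1, r0 -> r1=0xd0
body[4] add  r2, r2, #45 -> r2=0x48
body[5] xor  r4, r1, r5 -> r4=0x0f
body[6] add  r0, r0, #18 -> r0=0xe2
epilogue: pop r4=0x71, sp=0x87
epilogue: pop r2=0x32, sp=0x88
epilogue: pop r0=0xd0, sp=0x89
prologue pushed ['r0', 'r2', 'r4'] at ['0x88', '0x87', '0x86']

MEM = 0x71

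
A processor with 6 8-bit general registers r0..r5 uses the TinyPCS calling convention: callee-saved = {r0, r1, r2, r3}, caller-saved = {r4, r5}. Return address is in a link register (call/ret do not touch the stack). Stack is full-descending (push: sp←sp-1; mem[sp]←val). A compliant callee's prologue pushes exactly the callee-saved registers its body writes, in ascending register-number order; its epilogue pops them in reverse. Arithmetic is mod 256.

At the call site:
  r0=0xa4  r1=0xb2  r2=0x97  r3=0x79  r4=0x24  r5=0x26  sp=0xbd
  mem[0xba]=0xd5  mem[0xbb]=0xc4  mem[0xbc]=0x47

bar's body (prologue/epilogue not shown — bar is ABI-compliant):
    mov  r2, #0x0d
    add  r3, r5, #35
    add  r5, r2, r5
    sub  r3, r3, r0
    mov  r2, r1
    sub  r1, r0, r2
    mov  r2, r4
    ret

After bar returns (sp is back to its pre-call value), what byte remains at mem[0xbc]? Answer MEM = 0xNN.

MEM = 0xb2

prologue: push r1 -> mem[0xbc]=0xb2, sp=0xbc
prologue: push r2 -> mem[0xbb]=0x97, sp=0xbb
prologue: push r3 -> mem[0xba]=0x79, sp=0xba
body[0] mov  r2, #0x0d -> r2=0x0d
body[1] add  r3, r5, #35 -> r3=0x49
body[2] add  r5, r2, r5 -> r5=0x33
body[3] sub  r3, r3, r0 -> r3=0xa5
body[4] mov  r2, r1 -> r2=0xb2
body[5] sub  r1, r0, r2 -> r1=0xf2
body[6] mov  r2, r4 -> r2=0x24
epilogue: pop r3=0x79, sp=0xbb
epilogue: pop r2=0x97, sp=0xbc
epilogue: pop r1=0xb2, sp=0xbd
prologue pushed ['r1', 'r2', 'r3'] at ['0xbc', '0xbb', '0xba']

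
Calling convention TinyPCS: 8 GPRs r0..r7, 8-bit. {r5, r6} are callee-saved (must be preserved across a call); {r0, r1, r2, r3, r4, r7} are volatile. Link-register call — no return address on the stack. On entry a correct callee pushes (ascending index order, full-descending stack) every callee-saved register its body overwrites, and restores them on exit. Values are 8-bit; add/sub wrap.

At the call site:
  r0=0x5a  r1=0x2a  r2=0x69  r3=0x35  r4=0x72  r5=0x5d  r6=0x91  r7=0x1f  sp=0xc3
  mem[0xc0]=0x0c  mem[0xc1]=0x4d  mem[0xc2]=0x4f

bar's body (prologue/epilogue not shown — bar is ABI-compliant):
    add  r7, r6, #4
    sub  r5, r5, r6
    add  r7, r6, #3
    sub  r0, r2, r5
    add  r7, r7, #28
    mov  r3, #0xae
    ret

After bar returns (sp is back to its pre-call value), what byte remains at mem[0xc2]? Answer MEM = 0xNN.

prologue: push r5 -> mem[0xc2]=0x5d, sp=0xc2
body[0] add  r7, r6, #4 -> r7=0x95
body[1] sub  r5, r5, r6 -> r5=0xcc
body[2] add  r7, r6, #3 -> r7=0x94
body[3] sub  r0, r2, r5 -> r0=0x9d
body[4] add  r7, r7, #28 -> r7=0xb0
body[5] mov  r3, #0xae -> r3=0xae
epilogue: pop r5=0x5d, sp=0xc3
prologue pushed ['r5'] at ['0xc2']

MEM = 0x5d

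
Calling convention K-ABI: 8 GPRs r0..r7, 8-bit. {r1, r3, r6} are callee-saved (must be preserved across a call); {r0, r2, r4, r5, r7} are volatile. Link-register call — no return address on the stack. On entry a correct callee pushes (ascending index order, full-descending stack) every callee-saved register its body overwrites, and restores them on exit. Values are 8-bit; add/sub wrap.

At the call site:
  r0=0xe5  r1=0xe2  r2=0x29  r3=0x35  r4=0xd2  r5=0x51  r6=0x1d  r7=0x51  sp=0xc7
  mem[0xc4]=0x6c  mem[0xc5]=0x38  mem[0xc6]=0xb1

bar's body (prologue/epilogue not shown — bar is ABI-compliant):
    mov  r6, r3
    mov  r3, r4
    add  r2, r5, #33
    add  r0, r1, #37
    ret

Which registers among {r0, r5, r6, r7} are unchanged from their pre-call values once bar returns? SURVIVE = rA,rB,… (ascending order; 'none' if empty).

prologue: push r3 → mem[0xc6]=0x35, sp=0xc6
prologue: push r6 → mem[0xc5]=0x1d, sp=0xc5
body[0] mov  r6, r3 → r6=0x35
body[1] mov  r3, r4 → r3=0xd2
body[2] add  r2, r5, #33 → r2=0x72
body[3] add  r0, r1, #37 → r0=0x07
epilogue: pop r6=0x1d, sp=0xc6
epilogue: pop r3=0x35, sp=0xc7
r0: caller-saved, written=True
r5: caller-saved, written=False
r6: callee-saved, written=True
r7: caller-saved, written=False

SURVIVE = r5,r6,r7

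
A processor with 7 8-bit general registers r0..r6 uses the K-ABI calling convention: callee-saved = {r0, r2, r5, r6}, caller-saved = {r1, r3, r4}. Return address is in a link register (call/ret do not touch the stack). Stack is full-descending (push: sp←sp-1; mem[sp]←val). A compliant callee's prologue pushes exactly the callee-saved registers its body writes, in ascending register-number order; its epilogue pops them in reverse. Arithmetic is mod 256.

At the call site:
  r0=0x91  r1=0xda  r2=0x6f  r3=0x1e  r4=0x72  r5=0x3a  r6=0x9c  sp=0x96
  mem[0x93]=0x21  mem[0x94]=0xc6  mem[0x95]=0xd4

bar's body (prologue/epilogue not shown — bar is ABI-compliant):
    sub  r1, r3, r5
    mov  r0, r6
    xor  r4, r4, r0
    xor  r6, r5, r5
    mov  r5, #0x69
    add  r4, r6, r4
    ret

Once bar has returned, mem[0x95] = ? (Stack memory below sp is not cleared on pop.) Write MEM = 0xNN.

MEM = 0x91

prologue: push r0 -> mem[0x95]=0x91, sp=0x95
prologue: push r5 -> mem[0x94]=0x3a, sp=0x94
prologue: push r6 -> mem[0x93]=0x9c, sp=0x93
body[0] sub  r1, r3, r5 -> r1=0xe4
body[1] mov  r0, r6 -> r0=0x9c
body[2] xor  r4, r4, r0 -> r4=0xee
body[3] xor  r6, r5, r5 -> r6=0x00
body[4] mov  r5, #0x69 -> r5=0x69
body[5] add  r4, r6, r4 -> r4=0xee
epilogue: pop r6=0x9c, sp=0x94
epilogue: pop r5=0x3a, sp=0x95
epilogue: pop r0=0x91, sp=0x96
prologue pushed ['r0', 'r5', 'r6'] at ['0x95', '0x94', '0x93']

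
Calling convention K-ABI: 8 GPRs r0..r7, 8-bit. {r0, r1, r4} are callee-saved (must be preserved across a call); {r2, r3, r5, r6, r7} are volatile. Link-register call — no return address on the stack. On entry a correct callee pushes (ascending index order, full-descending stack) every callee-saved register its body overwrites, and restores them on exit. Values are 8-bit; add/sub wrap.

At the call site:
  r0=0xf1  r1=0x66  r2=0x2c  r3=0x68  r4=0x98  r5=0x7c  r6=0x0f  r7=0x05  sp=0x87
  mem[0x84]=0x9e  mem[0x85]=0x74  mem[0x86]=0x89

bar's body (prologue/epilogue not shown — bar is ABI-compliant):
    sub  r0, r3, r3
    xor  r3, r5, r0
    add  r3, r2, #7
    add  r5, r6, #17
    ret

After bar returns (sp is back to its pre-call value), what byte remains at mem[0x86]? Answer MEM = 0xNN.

MEM = 0xf1

prologue: push r0 → mem[0x86]=0xf1, sp=0x86
body[0] sub  r0, r3, r3 → r0=0x00
body[1] xor  r3, r5, r0 → r3=0x7c
body[2] add  r3, r2, #7 → r3=0x33
body[3] add  r5, r6, #17 → r5=0x20
epilogue: pop r0=0xf1, sp=0x87
prologue pushed ['r0'] at ['0x86']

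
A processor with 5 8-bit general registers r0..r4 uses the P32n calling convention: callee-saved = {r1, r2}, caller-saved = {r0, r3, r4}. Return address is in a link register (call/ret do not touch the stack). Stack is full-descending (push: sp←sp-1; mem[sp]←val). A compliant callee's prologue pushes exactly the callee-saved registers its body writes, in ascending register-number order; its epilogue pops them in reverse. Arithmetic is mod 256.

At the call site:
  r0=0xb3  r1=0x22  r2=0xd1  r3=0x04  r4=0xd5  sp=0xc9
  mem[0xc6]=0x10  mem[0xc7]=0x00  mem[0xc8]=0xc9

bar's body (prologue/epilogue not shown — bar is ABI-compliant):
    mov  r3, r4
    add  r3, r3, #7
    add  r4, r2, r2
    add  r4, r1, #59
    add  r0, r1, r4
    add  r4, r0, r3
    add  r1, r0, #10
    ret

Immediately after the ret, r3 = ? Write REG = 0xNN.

prologue: push r1 -> mem[0xc8]=0x22, sp=0xc8
body[0] mov  r3, r4 -> r3=0xd5
body[1] add  r3, r3, #7 -> r3=0xdc
body[2] add  r4, r2, r2 -> r4=0xa2
body[3] add  r4, r1, #59 -> r4=0x5d
body[4] add  r0, r1, r4 -> r0=0x7f
body[5] add  r4, r0, r3 -> r4=0x5b
body[6] add  r1, r0, #10 -> r1=0x89
epilogue: pop r1=0x22, sp=0xc9
r3 is caller-saved -> body value

REG = 0xdc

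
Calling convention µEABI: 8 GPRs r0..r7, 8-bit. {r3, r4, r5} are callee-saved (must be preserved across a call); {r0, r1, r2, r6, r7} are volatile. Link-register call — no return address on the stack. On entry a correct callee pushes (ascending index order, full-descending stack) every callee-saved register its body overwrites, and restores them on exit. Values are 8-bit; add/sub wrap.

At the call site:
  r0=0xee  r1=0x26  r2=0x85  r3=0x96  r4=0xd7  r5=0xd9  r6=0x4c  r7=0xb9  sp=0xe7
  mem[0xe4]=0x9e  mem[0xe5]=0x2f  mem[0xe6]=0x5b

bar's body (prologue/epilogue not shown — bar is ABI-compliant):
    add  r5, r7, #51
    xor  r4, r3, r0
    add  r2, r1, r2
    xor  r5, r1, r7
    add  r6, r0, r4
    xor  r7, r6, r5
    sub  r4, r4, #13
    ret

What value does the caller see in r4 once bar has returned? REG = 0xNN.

prologue: push r4 → mem[0xe6]=0xd7, sp=0xe6
prologue: push r5 → mem[0xe5]=0xd9, sp=0xe5
body[0] add  r5, r7, #51 → r5=0xec
body[1] xor  r4, r3, r0 → r4=0x78
body[2] add  r2, r1, r2 → r2=0xab
body[3] xor  r5, r1, r7 → r5=0x9f
body[4] add  r6, r0, r4 → r6=0x66
body[5] xor  r7, r6, r5 → r7=0xf9
body[6] sub  r4, r4, #13 → r4=0x6b
epilogue: pop r5=0xd9, sp=0xe6
epilogue: pop r4=0xd7, sp=0xe7
r4 is callee-saved → restored

REG = 0xd7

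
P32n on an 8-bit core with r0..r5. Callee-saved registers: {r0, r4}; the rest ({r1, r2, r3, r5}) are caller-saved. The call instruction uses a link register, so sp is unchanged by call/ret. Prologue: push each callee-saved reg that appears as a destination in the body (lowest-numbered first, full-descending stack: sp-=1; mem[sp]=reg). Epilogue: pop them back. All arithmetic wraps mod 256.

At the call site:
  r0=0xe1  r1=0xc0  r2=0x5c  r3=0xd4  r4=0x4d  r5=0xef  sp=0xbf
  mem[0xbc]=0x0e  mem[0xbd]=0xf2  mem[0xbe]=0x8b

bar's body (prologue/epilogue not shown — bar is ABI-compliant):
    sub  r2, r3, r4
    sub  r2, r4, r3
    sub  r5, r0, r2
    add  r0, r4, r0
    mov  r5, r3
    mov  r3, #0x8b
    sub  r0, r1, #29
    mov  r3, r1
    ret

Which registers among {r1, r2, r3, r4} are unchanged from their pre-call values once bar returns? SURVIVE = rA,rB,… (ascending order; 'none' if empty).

SURVIVE = r1,r4

prologue: push r0 -> mem[0xbe]=0xe1, sp=0xbe
body[0] sub  r2, r3, r4 -> r2=0x87
body[1] sub  r2, r4, r3 -> r2=0x79
body[2] sub  r5, r0, r2 -> r5=0x68
body[3] add  r0, r4, r0 -> r0=0x2e
body[4] mov  r5, r3 -> r5=0xd4
body[5] mov  r3, #0x8b -> r3=0x8b
body[6] sub  r0, r1, #29 -> r0=0xa3
body[7] mov  r3, r1 -> r3=0xc0
epilogue: pop r0=0xe1, sp=0xbf
r1: caller-saved, written=False
r2: caller-saved, written=True
r3: caller-saved, written=True
r4: callee-saved, written=False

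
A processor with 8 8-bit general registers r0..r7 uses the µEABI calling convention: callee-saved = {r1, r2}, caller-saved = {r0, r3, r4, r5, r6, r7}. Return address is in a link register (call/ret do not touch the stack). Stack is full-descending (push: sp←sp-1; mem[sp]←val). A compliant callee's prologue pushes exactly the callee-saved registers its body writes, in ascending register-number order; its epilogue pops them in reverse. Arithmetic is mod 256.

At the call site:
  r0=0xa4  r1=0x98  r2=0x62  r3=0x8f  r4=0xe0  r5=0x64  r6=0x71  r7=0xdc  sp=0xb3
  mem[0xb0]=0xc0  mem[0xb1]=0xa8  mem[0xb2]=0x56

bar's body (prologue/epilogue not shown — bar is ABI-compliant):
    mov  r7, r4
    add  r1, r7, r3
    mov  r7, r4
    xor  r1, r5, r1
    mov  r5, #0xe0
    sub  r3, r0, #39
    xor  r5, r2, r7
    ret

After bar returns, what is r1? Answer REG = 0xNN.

REG = 0x98

prologue: push r1 → mem[0xb2]=0x98, sp=0xb2
body[0] mov  r7, r4 → r7=0xe0
body[1] add  r1, r7, r3 → r1=0x6f
body[2] mov  r7, r4 → r7=0xe0
body[3] xor  r1, r5, r1 → r1=0x0b
body[4] mov  r5, #0xe0 → r5=0xe0
body[5] sub  r3, r0, #39 → r3=0x7d
body[6] xor  r5, r2, r7 → r5=0x82
epilogue: pop r1=0x98, sp=0xb3
r1 is callee-saved → restored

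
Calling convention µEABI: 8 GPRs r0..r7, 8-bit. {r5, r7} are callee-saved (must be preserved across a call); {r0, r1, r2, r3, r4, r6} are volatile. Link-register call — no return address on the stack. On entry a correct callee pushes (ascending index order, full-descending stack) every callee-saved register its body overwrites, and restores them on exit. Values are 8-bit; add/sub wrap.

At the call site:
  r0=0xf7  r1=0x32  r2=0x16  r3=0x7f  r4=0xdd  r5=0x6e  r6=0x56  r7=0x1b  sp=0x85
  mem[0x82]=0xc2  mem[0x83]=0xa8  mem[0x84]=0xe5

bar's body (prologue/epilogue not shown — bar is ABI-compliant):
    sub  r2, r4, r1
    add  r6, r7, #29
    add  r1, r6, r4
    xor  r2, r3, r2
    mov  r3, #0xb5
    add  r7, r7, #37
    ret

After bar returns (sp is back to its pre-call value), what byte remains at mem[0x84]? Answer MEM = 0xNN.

MEM = 0x1b

prologue: push r7 → mem[0x84]=0x1b, sp=0x84
body[0] sub  r2, r4, r1 → r2=0xab
body[1] add  r6, r7, #29 → r6=0x38
body[2] add  r1, r6, r4 → r1=0x15
body[3] xor  r2, r3, r2 → r2=0xd4
body[4] mov  r3, #0xb5 → r3=0xb5
body[5] add  r7, r7, #37 → r7=0x40
epilogue: pop r7=0x1b, sp=0x85
prologue pushed ['r7'] at ['0x84']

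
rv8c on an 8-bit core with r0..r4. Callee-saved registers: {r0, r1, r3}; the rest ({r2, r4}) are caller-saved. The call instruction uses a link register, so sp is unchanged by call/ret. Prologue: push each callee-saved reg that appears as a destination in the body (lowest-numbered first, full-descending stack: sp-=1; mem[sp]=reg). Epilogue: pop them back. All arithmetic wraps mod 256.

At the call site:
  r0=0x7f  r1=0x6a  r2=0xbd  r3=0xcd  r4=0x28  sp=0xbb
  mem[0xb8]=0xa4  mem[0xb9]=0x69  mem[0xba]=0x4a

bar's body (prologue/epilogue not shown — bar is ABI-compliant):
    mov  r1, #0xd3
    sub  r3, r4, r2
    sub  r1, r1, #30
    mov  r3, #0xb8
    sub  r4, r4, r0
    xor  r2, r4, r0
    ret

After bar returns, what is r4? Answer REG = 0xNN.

REG = 0xa9

prologue: push r1 -> mem[0xba]=0x6a, sp=0xba
prologue: push r3 -> mem[0xb9]=0xcd, sp=0xb9
body[0] mov  r1, #0xd3 -> r1=0xd3
body[1] sub  r3, r4, r2 -> r3=0x6b
body[2] sub  r1, r1, #30 -> r1=0xb5
body[3] mov  r3, #0xb8 -> r3=0xb8
body[4] sub  r4, r4, r0 -> r4=0xa9
body[5] xor  r2, r4, r0 -> r2=0xd6
epilogue: pop r3=0xcd, sp=0xba
epilogue: pop r1=0x6a, sp=0xbb
r4 is caller-saved -> body value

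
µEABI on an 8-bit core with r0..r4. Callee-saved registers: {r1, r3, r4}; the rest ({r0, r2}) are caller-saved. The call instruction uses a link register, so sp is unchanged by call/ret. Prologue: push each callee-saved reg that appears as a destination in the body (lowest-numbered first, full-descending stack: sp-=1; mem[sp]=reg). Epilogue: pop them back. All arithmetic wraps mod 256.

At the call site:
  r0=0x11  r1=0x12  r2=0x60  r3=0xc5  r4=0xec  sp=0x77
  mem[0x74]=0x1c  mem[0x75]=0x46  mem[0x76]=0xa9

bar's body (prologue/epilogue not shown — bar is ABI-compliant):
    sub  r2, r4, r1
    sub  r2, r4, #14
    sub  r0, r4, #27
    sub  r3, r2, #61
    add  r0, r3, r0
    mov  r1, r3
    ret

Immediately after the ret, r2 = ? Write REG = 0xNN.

REG = 0xde

prologue: push r1 -> mem[0x76]=0x12, sp=0x76
prologue: push r3 -> mem[0x75]=0xc5, sp=0x75
body[0] sub  r2, r4, r1 -> r2=0xda
body[1] sub  r2, r4, #14 -> r2=0xde
body[2] sub  r0, r4, #27 -> r0=0xd1
body[3] sub  r3, r2, #61 -> r3=0xa1
body[4] add  r0, r3, r0 -> r0=0x72
body[5] mov  r1, r3 -> r1=0xa1
epilogue: pop r3=0xc5, sp=0x76
epilogue: pop r1=0x12, sp=0x77
r2 is caller-saved -> body value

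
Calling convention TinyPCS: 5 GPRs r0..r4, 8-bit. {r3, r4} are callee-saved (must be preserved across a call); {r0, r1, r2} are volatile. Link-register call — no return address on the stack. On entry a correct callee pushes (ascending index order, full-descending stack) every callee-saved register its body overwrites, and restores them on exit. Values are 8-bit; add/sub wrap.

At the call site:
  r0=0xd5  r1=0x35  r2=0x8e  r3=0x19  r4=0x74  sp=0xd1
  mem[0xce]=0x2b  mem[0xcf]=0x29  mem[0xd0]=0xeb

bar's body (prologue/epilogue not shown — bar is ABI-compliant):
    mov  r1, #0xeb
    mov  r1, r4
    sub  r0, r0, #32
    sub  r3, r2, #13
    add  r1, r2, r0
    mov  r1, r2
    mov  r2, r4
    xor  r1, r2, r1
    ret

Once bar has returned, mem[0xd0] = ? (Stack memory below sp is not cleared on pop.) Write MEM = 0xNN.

MEM = 0x19

prologue: push r3 -> mem[0xd0]=0x19, sp=0xd0
body[0] mov  r1, #0xeb -> r1=0xeb
body[1] mov  r1, r4 -> r1=0x74
body[2] sub  r0, r0, #32 -> r0=0xb5
body[3] sub  r3, r2, #13 -> r3=0x81
body[4] add  r1, r2, r0 -> r1=0x43
body[5] mov  r1, r2 -> r1=0x8e
body[6] mov  r2, r4 -> r2=0x74
body[7] xor  r1, r2, r1 -> r1=0xfa
epilogue: pop r3=0x19, sp=0xd1
prologue pushed ['r3'] at ['0xd0']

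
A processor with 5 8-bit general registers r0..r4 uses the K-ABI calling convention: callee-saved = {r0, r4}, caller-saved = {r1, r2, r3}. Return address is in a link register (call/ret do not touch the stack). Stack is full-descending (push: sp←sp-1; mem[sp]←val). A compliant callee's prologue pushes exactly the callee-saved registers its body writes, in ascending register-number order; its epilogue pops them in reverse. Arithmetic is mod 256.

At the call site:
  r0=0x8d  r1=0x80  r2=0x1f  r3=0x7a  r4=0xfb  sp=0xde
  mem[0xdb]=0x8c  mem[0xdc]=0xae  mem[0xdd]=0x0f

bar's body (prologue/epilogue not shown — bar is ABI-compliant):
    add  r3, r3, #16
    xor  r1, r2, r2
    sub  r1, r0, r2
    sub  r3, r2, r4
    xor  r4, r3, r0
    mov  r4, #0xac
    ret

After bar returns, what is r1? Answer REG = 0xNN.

prologue: push r4 -> mem[0xdd]=0xfb, sp=0xdd
body[0] add  r3, r3, #16 -> r3=0x8a
body[1] xor  r1, r2, r2 -> r1=0x00
body[2] sub  r1, r0, r2 -> r1=0x6e
body[3] sub  r3, r2, r4 -> r3=0x24
body[4] xor  r4, r3, r0 -> r4=0xa9
body[5] mov  r4, #0xac -> r4=0xac
epilogue: pop r4=0xfb, sp=0xde
r1 is caller-saved -> body value

REG = 0x6e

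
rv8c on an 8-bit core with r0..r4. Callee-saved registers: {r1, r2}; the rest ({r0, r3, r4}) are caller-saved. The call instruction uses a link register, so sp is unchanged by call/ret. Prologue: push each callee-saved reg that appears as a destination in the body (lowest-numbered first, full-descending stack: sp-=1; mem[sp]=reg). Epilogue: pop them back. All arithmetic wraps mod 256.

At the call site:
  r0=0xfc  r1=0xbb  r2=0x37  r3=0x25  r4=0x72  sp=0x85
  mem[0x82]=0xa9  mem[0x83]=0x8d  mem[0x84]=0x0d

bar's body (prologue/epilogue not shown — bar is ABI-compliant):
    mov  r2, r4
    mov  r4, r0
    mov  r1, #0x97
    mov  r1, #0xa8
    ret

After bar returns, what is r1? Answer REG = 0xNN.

REG = 0xbb

prologue: push r1 → mem[0x84]=0xbb, sp=0x84
prologue: push r2 → mem[0x83]=0x37, sp=0x83
body[0] mov  r2, r4 → r2=0x72
body[1] mov  r4, r0 → r4=0xfc
body[2] mov  r1, #0x97 → r1=0x97
body[3] mov  r1, #0xa8 → r1=0xa8
epilogue: pop r2=0x37, sp=0x84
epilogue: pop r1=0xbb, sp=0x85
r1 is callee-saved → restored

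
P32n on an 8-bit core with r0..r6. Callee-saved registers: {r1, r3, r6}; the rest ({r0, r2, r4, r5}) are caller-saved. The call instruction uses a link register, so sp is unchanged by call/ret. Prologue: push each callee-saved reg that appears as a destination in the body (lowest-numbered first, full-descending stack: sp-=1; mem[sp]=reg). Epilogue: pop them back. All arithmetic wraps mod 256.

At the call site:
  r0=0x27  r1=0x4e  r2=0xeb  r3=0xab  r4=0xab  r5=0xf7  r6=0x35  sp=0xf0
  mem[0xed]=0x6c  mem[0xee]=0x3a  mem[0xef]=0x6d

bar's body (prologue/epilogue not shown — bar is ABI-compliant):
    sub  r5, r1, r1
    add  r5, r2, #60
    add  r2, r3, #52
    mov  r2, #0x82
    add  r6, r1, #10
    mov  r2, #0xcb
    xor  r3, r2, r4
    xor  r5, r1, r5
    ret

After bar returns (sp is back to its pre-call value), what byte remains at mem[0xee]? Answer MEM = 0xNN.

prologue: push r3 → mem[0xef]=0xab, sp=0xef
prologue: push r6 → mem[0xee]=0x35, sp=0xee
body[0] sub  r5, r1, r1 → r5=0x00
body[1] add  r5, r2, #60 → r5=0x27
body[2] add  r2, r3, #52 → r2=0xdf
body[3] mov  r2, #0x82 → r2=0x82
body[4] add  r6, r1, #10 → r6=0x58
body[5] mov  r2, #0xcb → r2=0xcb
body[6] xor  r3, r2, r4 → r3=0x60
body[7] xor  r5, r1, r5 → r5=0x69
epilogue: pop r6=0x35, sp=0xef
epilogue: pop r3=0xab, sp=0xf0
prologue pushed ['r3', 'r6'] at ['0xef', '0xee']

MEM = 0x35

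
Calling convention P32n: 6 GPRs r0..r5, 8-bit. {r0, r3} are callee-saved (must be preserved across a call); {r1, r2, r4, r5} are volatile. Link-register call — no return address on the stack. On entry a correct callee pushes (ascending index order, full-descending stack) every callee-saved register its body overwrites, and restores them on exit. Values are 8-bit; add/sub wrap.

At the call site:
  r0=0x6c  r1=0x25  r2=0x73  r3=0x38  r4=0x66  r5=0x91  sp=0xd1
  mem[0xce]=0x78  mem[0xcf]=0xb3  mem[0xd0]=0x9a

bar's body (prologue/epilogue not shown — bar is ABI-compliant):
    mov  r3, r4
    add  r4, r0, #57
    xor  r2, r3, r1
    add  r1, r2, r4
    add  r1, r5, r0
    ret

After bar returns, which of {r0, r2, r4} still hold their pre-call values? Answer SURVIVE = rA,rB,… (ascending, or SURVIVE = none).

prologue: push r3 → mem[0xd0]=0x38, sp=0xd0
body[0] mov  r3, r4 → r3=0x66
body[1] add  r4, r0, #57 → r4=0xa5
body[2] xor  r2, r3, r1 → r2=0x43
body[3] add  r1, r2, r4 → r1=0xe8
body[4] add  r1, r5, r0 → r1=0xfd
epilogue: pop r3=0x38, sp=0xd1
r0: callee-saved, written=False
r2: caller-saved, written=True
r4: caller-saved, written=True

SURVIVE = r0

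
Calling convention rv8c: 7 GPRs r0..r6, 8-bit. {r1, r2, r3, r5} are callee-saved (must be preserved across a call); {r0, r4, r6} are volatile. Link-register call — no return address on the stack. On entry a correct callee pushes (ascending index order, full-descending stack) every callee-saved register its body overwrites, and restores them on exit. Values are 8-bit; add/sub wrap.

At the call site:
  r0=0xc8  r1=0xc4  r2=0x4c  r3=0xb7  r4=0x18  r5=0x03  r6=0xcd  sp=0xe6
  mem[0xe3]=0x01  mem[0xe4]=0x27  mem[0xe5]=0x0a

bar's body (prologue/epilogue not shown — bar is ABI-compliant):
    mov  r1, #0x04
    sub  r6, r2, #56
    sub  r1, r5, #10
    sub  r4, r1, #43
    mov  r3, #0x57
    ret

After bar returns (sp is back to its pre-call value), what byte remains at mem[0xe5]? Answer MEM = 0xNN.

prologue: push r1 → mem[0xe5]=0xc4, sp=0xe5
prologue: push r3 → mem[0xe4]=0xb7, sp=0xe4
body[0] mov  r1, #0x04 → r1=0x04
body[1] sub  r6, r2, #56 → r6=0x14
body[2] sub  r1, r5, #10 → r1=0xf9
body[3] sub  r4, r1, #43 → r4=0xce
body[4] mov  r3, #0x57 → r3=0x57
epilogue: pop r3=0xb7, sp=0xe5
epilogue: pop r1=0xc4, sp=0xe6
prologue pushed ['r1', 'r3'] at ['0xe5', '0xe4']

MEM = 0xc4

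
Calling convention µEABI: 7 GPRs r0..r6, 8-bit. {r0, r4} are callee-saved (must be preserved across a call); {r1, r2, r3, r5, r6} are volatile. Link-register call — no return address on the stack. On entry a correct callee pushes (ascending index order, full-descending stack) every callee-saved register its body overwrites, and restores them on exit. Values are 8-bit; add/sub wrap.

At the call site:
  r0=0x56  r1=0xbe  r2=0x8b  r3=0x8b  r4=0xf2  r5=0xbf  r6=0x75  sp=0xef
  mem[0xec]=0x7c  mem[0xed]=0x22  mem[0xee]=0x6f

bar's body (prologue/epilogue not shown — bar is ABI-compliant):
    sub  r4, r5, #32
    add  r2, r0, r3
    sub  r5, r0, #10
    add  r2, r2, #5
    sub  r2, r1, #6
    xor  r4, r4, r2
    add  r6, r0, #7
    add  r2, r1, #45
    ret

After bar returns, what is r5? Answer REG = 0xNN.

REG = 0x4c

prologue: push r4 → mem[0xee]=0xf2, sp=0xee
body[0] sub  r4, r5, #32 → r4=0x9f
body[1] add  r2, r0, r3 → r2=0xe1
body[2] sub  r5, r0, #10 → r5=0x4c
body[3] add  r2, r2, #5 → r2=0xe6
body[4] sub  r2, r1, #6 → r2=0xb8
body[5] xor  r4, r4, r2 → r4=0x27
body[6] add  r6, r0, #7 → r6=0x5d
body[7] add  r2, r1, #45 → r2=0xeb
epilogue: pop r4=0xf2, sp=0xef
r5 is caller-saved → body value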